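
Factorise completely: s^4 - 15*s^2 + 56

(s^2 - 7)*(s^2 - 8)

Substitute u = s^2 to get a quadratic in u, then factor.
s^2 - 8 is irreducible over ℤ (8 is not a perfect square).
s^2 - 7 is irreducible over ℤ (7 is not a perfect square).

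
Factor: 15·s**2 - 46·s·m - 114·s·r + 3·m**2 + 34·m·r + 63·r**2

Group: 15·s·(s - 3·m - 7·r) + (-m - 9·r)·(s - 3·m - 7·r); both groups contain (s - 3·m - 7·r).

(s - 3·m - 7·r)·(15·s - m - 9·r)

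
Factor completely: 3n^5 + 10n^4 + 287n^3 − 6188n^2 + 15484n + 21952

(3n − 14)(n + 1)(n − 7)(n^2 + 14n + 224)

Testing divisors of the constant over divisors of the leading coefficient, n = −1 is a root, so (n + 1) is a factor; dividing leaves 3n^4 + 7n^3 + 280n^2 − 6468n + 21952.
Then n = 7 is a root, so (n − 7) is a factor; dividing leaves 3n^3 + 28n^2 + 476n − 3136.
Continuing, n = 14/3 is a root, so (3n − 14) is a factor; dividing leaves n^2 + 14n + 224.
The quadratic n^2 + 14n + 224 has discriminant −700 < 0 and is irreducible over ℤ.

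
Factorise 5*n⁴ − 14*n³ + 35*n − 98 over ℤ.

Group as (5*n⁴ + 35*n) + (−14*n³ − 98) = 5*n*(n³ + 7) − 14*(n³ + 7).
Both groups share the factor (n³ + 7).

(5*n − 14)*(n³ + 7)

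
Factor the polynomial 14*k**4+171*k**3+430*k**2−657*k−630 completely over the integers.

Testing divisors of the constant over divisors of the leading coefficient, k = −7 is a root, so (k+7) is a factor; dividing leaves 14*k**3+73*k**2−81*k−90.
Continuing, k = −6 is a root, so (k+6) divides it; the quotient is 14*k**2−11*k−15.
The remaining quadratic factors as (2*k−3)(7*k+5).

(2*k−3)*(7*k+5)*(k+6)*(k+7)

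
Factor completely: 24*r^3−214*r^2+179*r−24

(4*r−3)*(6*r−1)*(r−8)

By the rational root theorem, r = 1/6 is a root, so (6*r−1) is a factor; dividing leaves 4*r^2−35*r+24.
The remaining quadratic factors as (r−8)(4*r−3).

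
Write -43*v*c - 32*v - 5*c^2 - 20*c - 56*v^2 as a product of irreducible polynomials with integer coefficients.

-(8*v + 5*c)*(7*v + c + 4)

Group: -8*v*(7*v + c + 4) - 5*c*(7*v + c + 4); both groups contain (7*v + c + 4).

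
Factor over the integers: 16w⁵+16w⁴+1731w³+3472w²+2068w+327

Among the possible rational roots, w = -1 is a root, so (w+1) divides it; the quotient is 16w⁴+1731w²+1741w+327.
Next, w = -1/4 is a root, so (4w+1) divides it; the quotient is 4w³-w²+433w+327.
Continuing, w = -3/4 is a root, so (4w+3) is a factor; dividing leaves w²-w+109.
The quadratic w²-w+109 has discriminant -435 < 0 and is irreducible over ℤ.

(4w+1)(4w+3)(w+1)(w²-w+109)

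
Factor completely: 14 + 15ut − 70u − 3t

Group as (15ut − 70u) + (−3t + 14) = 5u(3t − 14) − (3t − 14).
Both groups share the factor (3t − 14).

(3t − 14)(5u − 1)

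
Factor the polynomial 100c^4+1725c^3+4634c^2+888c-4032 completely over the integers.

(4c-3)(5c+12)(5c+8)(c+14)

Testing divisors of the constant over divisors of the leading coefficient, c = -14 is a root, so (c+14) is a factor; dividing leaves 100c^3+325c^2+84c-288.
Continuing, c = 3/4 is a root, so (4c-3) divides it; the quotient is 25c^2+100c+96.
The remaining quadratic factors as (5c+8)(5c+12).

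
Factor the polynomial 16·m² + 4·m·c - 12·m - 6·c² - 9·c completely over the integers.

Group: 4·m·(4·m + 3·c) + (-2·c - 3)·(4·m + 3·c); both groups contain (4·m + 3·c).

(4·m - 2·c - 3)·(4·m + 3·c)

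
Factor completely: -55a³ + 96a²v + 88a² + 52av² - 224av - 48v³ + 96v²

Group: 5a(-11a² + 28av - 12v²) + (4v - 8)(-11a² + 28av - 12v²); both groups contain (-11a² + 28av - 12v²), so (5a + 4v - 8) is a factor with cofactor -11a² + 28av - 12v².
The cofactor groups again: -11a² + 28av - 12v² = -a(11a - 6v) + 2v(11a - 6v); both groups contain (11a - 6v), giving -(a - 2v)(11a - 6v).

-(11a - 6v)(5a + 4v - 8)(a - 2v)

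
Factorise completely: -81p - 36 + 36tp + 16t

Group as (36tp + 16t) + (-81p - 36) = 4t(9p + 4) - 9(9p + 4).
Both groups share the factor (9p + 4).

(4t - 9)(9p + 4)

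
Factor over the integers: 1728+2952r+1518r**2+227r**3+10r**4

(2r+3)(5r+6)(r+12)(r+8)

Trying the rational-root candidates, r = -8 is a root, giving the factor (r+8) and quotient 10r**3+147r**2+342r+216.
Then r = -3/2 is a root, so (2r+3) is a factor; dividing leaves 5r**2+66r+72.
The remaining quadratic factors as (5r+6)(r+12).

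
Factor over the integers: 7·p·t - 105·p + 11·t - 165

(7·p + 11)·(t - 15)

Group as (7·p·t - 105·p) + (11·t - 165) = 7·p·(t - 15) + 11·(t - 15).
Both groups share the factor (t - 15).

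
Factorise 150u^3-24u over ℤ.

6u(5u+2)(5u-2)

Every term has a factor of 6u. Then 25u^2-4 = (5u)² − (2)².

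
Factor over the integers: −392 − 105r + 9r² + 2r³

(2r + 7)(r + 8)(r − 7)

Testing divisors of the constant over divisors of the leading coefficient, r = −7/2 is a root, giving the factor (2r + 7) and quotient r² + r − 56.
The remaining quadratic factors as (r − 7)(r + 8).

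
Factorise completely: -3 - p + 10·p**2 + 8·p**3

(2·p - 1)·(4·p + 3)·(p + 1)

Testing divisors of the constant over divisors of the leading coefficient, p = 1/2 is a root, so (2·p - 1) is a factor; dividing leaves 4·p**2 + 7·p + 3.
The remaining quadratic factors as (4·p + 3)(p + 1).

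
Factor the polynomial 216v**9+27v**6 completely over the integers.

27v**6(2v+1)(4v**2-2v+1)

Factor out 27v**6 first: what remains is 8v**3+1.
Recognize a sum of cubes with the parts 2v and 1.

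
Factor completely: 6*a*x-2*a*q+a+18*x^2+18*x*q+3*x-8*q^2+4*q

(6*x-2*q+1)*(a+3*x+4*q)

Group: a*(6*x-2*q+1) + (3*x+4*q)*(6*x-2*q+1); both groups contain (6*x-2*q+1).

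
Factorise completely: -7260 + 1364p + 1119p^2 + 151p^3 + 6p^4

Trying the rational-root candidates, p = -11 is a root, giving the factor (p + 11) and quotient 6p^3 + 85p^2 + 184p - 660.
Continuing, p = 11/6 is a root, so (6p - 11) is a factor; dividing leaves p^2 + 16p + 60.
The remaining quadratic factors as (p + 6)(p + 10).

(6p - 11)(p + 10)(p + 11)(p + 6)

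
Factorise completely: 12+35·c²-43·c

(5·c-4)·(7·c-3)

Need a pair with product 35·12 = 420 and sum -43: that's -15 and -28.
Split the middle term: 35·c²-15·c - 28·c+12 = 5·c·(7·c-3) - 4·(7·c-3).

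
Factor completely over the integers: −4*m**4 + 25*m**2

−m**2*(2*m + 5)*(2*m − 5)

Every term has a factor of m**2; factoring it out leaves −4*m**2 + 25.
Recognize a difference of squares with the parts 5 and 2*m.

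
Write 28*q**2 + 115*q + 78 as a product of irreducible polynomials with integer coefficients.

(4*q + 13)*(7*q + 6)

Need a pair with product 28·78 = 2184 and sum 115: that's 24 and 91.
Split the middle term: 28*q**2 + 24*q + 91*q + 78 = 4*q*(7*q + 6) + 13*(7*q + 6).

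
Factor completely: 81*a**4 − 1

(3*a + 1)*(3*a − 1)*(9*a**2 + 1)

Write as (9*a**2)² − (1)², then factor 9*a**2 − 1 once more.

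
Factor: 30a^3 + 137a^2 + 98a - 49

By the rational root theorem, a = -7/2 is a root, so (2a + 7) divides it; the quotient is 15a^2 + 16a - 7.
The remaining quadratic factors as (5a + 7)(3a - 1).

(2a + 7)(3a - 1)(5a + 7)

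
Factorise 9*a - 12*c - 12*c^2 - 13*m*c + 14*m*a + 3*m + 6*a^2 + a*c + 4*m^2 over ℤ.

Group: 4*m*(m + 3*a - 4*c) + (2*a + 3*c + 3)*(m + 3*a - 4*c); both groups contain (m + 3*a - 4*c).

(4*m + 2*a + 3*c + 3)*(m + 3*a - 4*c)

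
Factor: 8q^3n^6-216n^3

8n^3(qn-3)(q^2n^2+3qn+9)

Pull out the common factor 8n^3, leaving q^3n^3-27.
Recognize a difference of cubes with the parts qn and 3.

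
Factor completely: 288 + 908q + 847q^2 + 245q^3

(5q + 8)(7q + 4)(7q + 9)

By the rational root theorem, q = -4/7 is a root, so (7q + 4) divides it; the quotient is 35q^2 + 101q + 72.
The remaining quadratic factors as (7q + 9)(5q + 8).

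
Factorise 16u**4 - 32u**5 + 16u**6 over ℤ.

16u**4(u - 1)**2

Every term has a factor of 16u**4; factoring it out leaves u**2 - 2u + 1.
Recognize a perfect-square trinomial with the parts 1 and u.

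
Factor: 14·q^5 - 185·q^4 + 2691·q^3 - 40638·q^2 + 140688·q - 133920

(2·q - 5)·(7·q - 12)·(q - 12)·(q^2 + 3·q + 186)

Trying the rational-root candidates, q = 12 is a root, so (q - 12) is a factor; dividing leaves 14·q^4 - 17·q^3 + 2487·q^2 - 10794·q + 11160.
Next, q = 12/7 is a root, so (7·q - 12) divides it; the quotient is 2·q^3 + q^2 + 357·q - 930.
Next, q = 5/2 is a root, so (2·q - 5) divides it; the quotient is q^2 + 3·q + 186.
The quadratic q^2 + 3·q + 186 has discriminant -735 < 0 and is irreducible over ℤ.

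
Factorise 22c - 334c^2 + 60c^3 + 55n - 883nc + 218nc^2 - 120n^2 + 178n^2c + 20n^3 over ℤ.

(2n + 15c - 1)(2n + 2c - 11)(5n + 2c)

Group: 5n(4n^2 + 34nc - 24n + 30c^2 - 167c + 11) + 2c(4n^2 + 34nc - 24n + 30c^2 - 167c + 11); both groups contain (4n^2 + 34nc - 24n + 30c^2 - 167c + 11), so (5n + 2c) is a factor with cofactor 4n^2 + 34nc - 24n + 30c^2 - 167c + 11.
The cofactor groups again: 4n^2 + 34nc - 24n + 30c^2 - 167c + 11 = 2n(2n + 2c - 11) + (15c - 1)(2n + 2c - 11); both groups contain (2n + 2c - 11), giving (2n + 15c - 1)(2n + 2c - 11).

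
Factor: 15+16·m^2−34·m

Need a pair with product 16·15 = 240 and sum −34: that's −24 and −10.
Split the middle term: 16·m^2−24·m − 10·m+15 = 8·m·(2·m−3) − 5·(2·m−3).

(2·m−3)·(8·m−5)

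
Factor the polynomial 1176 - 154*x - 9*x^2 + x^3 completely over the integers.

(x + 12)*(x - 14)*(x - 7)

By the rational root theorem, x = 7 is a root, so (x - 7) is a factor; dividing leaves x^2 - 2*x - 168.
The remaining quadratic factors as (x - 14)(x + 12).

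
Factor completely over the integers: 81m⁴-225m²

9m²(3m+5)(3m-5)

Factor out 9m², leaving 9m²-25, which is a difference of two squares.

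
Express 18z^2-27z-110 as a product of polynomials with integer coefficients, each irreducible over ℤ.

Need a pair with product 18·(-110) = -1980 and sum -27: that's -60 and 33.
Split the middle term: 18z^2-60z + 33z-110 = 6z(3z-10) + 11(3z-10).

(3z-10)(6z+11)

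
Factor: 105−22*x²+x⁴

Substitute u = x² to get a quadratic in u, then factor.
x²−7 is irreducible over ℤ (7 is not a perfect square).
x²−15 is irreducible over ℤ (15 is not a perfect square).

(x²−15)*(x²−7)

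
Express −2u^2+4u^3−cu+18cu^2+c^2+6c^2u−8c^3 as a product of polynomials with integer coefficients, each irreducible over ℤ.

−(8c+2u−1)(c+u)(c−2u)

Group: c(−8c^2−10cu+c−2u^2+u) − 2u(−8c^2−10cu+c−2u^2+u); both groups contain (−8c^2−10cu+c−2u^2+u), so (c−2u) is a factor with cofactor −8c^2−10cu+c−2u^2+u.
The cofactor groups again: −8c^2−10cu+c−2u^2+u = −8c(c+u) + (−2u+1)(c+u); both groups contain (c+u), giving −(8c+2u−1)(c+u).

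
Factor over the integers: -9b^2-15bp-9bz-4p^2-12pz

Group: -3b(3b+p+3z) - 4p(3b+p+3z); both groups contain (3b+p+3z).

-(3b+4p)(3b+p+3z)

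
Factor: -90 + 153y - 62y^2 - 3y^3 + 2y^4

Testing divisors of the constant over divisors of the leading coefficient, y = 5 is a root, so (y - 5) divides it; the quotient is 2y^3 + 7y^2 - 27y + 18.
Continuing, y = -6 is a root, so (y + 6) divides it; the quotient is 2y^2 - 5y + 3.
The remaining quadratic factors as (2y - 3)(y - 1).

(2y - 3)(y + 6)(y - 1)(y - 5)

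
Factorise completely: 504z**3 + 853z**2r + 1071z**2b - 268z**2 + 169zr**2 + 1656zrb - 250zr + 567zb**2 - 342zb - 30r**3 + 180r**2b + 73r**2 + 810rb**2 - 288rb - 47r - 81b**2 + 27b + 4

(7z + 10r - 1)(8z + 3r + 9b - 4)(9z - r + 9b + 1)

Group: 7z(72z**2 + 19zr + 153zb - 28z - 3r**2 + 18rb + 7r + 81b**2 - 27b - 4) + (10r - 1)(72z**2 + 19zr + 153zb - 28z - 3r**2 + 18rb + 7r + 81b**2 - 27b - 4); both groups contain (72z**2 + 19zr + 153zb - 28z - 3r**2 + 18rb + 7r + 81b**2 - 27b - 4), so (7z + 10r - 1) is a factor with cofactor 72z**2 + 19zr + 153zb - 28z - 3r**2 + 18rb + 7r + 81b**2 - 27b - 4.
The cofactor groups again: 72z**2 + 19zr + 153zb - 28z - 3r**2 + 18rb + 7r + 81b**2 - 27b - 4 = 8z(9z - r + 9b + 1) + (3r + 9b - 4)(9z - r + 9b + 1); both groups contain (9z - r + 9b + 1), giving (8z + 3r + 9b - 4)(9z - r + 9b + 1).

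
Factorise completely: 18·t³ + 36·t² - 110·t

Pull out the common factor 2·t, then factor the remaining trinomial.

2·t·(3·t + 11)·(3·t - 5)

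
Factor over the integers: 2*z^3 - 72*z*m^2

2*z*(z - 6*m)*(z + 6*m)

Pull out the common factor 2*z; z^2 - 36*m^2 is a difference of squares.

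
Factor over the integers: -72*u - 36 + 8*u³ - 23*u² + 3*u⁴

(3*u + 2)*(u + 2)*(u + 3)*(u - 3)

By the rational root theorem, u = -2/3 is a root, so (3*u + 2) is a factor; dividing leaves u³ + 2*u² - 9*u - 18.
Then u = -3 is a root, giving the factor (u + 3) and quotient u² - u - 6.
The remaining quadratic factors as (u + 2)(u - 3).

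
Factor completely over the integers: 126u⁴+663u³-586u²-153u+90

Testing divisors of the constant over divisors of the leading coefficient, u = 1/3 is a root, so (3u-1) is a factor; dividing leaves 42u³+235u²-117u-90.
Then u = 5/6 is a root, giving the factor (6u-5) and quotient 7u²+45u+18.
The remaining quadratic factors as (u+6)(7u+3).

(3u-1)(6u-5)(7u+3)(u+6)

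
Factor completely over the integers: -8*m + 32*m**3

8*m*(2*m + 1)*(2*m - 1)

Factor out 8*m, leaving 4*m**2 - 1, which is a difference of two squares.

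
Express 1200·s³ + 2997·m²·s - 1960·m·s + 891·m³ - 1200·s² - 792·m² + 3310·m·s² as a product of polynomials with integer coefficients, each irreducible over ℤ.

Group: 11·m·(81·m² + 162·m·s - 72·m + 80·s² - 80·s) + 15·s·(81·m² + 162·m·s - 72·m + 80·s² - 80·s); both groups contain (81·m² + 162·m·s - 72·m + 80·s² - 80·s), so (11·m + 15·s) is a factor with cofactor 81·m² + 162·m·s - 72·m + 80·s² - 80·s.
The cofactor groups again: 81·m² + 162·m·s - 72·m + 80·s² - 80·s = 9·m·(9·m + 8·s - 8) + 10·s·(9·m + 8·s - 8); both groups contain (9·m + 8·s - 8), giving (9·m + 10·s)·(9·m + 8·s - 8).

(11·m + 15·s)·(9·m + 10·s)·(9·m + 8·s - 8)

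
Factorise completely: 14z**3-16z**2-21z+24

(7z-8)(2z**2-3)

Group as (14z**3-21z) + (-16z**2+24) = 7z(2z**2-3) - 8(2z**2-3).
Both groups share the factor (2z**2-3).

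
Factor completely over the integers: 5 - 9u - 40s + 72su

(8s - 1)(9u - 5)

Group as (72su - 40s) + (-9u + 5) = 8s(9u - 5) - (9u - 5).
Both groups share the factor (9u - 5).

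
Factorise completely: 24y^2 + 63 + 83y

Need a pair with product 24·63 = 1512 and sum 83: that's 56 and 27.
Split the middle term: 24y^2 + 56y + 27y + 63 = 8y(3y + 7) + 9(3y + 7).

(3y + 7)(8y + 9)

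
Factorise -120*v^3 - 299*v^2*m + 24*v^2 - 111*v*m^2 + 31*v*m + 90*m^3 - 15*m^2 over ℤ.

Group: 3*v*(-40*v^2 - 33*v*m + 8*v + 18*m^2 - 3*m) + 5*m*(-40*v^2 - 33*v*m + 8*v + 18*m^2 - 3*m); both groups contain (-40*v^2 - 33*v*m + 8*v + 18*m^2 - 3*m), so (3*v + 5*m) is a factor with cofactor -40*v^2 - 33*v*m + 8*v + 18*m^2 - 3*m.
The cofactor groups again: -40*v^2 - 33*v*m + 8*v + 18*m^2 - 3*m = -5*v*(8*v - 3*m) + (-6*m + 1)*(8*v - 3*m); both groups contain (8*v - 3*m), giving -(5*v + 6*m - 1)*(8*v - 3*m).

-(8*v - 3*m)*(3*v + 5*m)*(5*v + 6*m - 1)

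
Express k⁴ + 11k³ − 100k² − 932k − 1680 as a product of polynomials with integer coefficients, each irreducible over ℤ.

(k + 14)(k + 3)(k + 4)(k − 10)

Among the possible rational roots, k = −14 is a root, giving the factor (k + 14) and quotient k³ − 3k² − 58k − 120.
Then k = 10 is a root, so (k − 10) divides it; the quotient is k² + 7k + 12.
The remaining quadratic factors as (k + 3)(k + 4).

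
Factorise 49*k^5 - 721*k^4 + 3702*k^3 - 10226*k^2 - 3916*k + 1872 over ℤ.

Testing divisors of the constant over divisors of the leading coefficient, k = -4/7 is a root, giving the factor (7*k + 4) and quotient 7*k^4 - 107*k^3 + 590*k^2 - 1798*k + 468.
Continuing, k = 9 is a root, giving the factor (k - 9) and quotient 7*k^3 - 44*k^2 + 194*k - 52.
Then k = 2/7 is a root, giving the factor (7*k - 2) and quotient k^2 - 6*k + 26.
The quadratic k^2 - 6*k + 26 has discriminant -68 < 0 and is irreducible over ℤ.

(7*k + 4)*(7*k - 2)*(k - 9)*(k^2 - 6*k + 26)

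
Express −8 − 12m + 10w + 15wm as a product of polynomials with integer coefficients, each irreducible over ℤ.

(3m + 2)(5w − 4)

Group as (15wm + 10w) + (−12m − 8) = 5w(3m + 2) − 4(3m + 2).
Both groups share the factor (3m + 2).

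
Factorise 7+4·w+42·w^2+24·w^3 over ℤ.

(4·w+7)·(6·w^2+1)

Group as (24·w^3+4·w) + (42·w^2+7) = 4·w·(6·w^2+1) + 7·(6·w^2+1).
Both groups share the factor (6·w^2+1).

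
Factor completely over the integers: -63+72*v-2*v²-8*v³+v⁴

By the rational root theorem, v = 1 is a root, so (v-1) divides it; the quotient is v³-7*v²-9*v+63.
Continuing, v = 7 is a root, so (v-7) divides it; the quotient is v²-9.
The remaining quadratic factors as (v-3)(v+3).

(v+3)*(v-1)*(v-3)*(v-7)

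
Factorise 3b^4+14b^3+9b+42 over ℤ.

Group as (3b^4+9b) + (14b^3+42) = 3b(b^3+3) + 14(b^3+3).
Both groups share the factor (b^3+3).

(3b+14)(b^3+3)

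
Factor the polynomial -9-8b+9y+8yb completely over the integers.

Group as (8yb+9y) + (-8b-9) = y(8b+9) - (8b+9).
Both groups share the factor (8b+9).

(8b+9)(y-1)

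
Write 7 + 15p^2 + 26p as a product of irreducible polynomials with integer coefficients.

Need a pair with product 15·7 = 105 and sum 26: that's 5 and 21.
Split the middle term: 15p^2 + 5p + 21p + 7 = 5p(3p + 1) + 7(3p + 1).

(3p + 1)(5p + 7)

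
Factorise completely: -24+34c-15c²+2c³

Among the possible rational roots, c = 4 is a root, giving the factor (c-4) and quotient 2c²-7c+6.
The remaining quadratic factors as (c-2)(2c-3).

(2c-3)(c-2)(c-4)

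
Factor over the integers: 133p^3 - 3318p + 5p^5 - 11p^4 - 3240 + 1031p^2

(5p + 4)(p + 5)(p - 3)(p^2 - 5p + 54)

Testing divisors of the constant over divisors of the leading coefficient, p = 3 is a root, giving the factor (p - 3) and quotient 5p^4 + 4p^3 + 145p^2 + 1466p + 1080.
Then p = -4/5 is a root, so (5p + 4) divides it; the quotient is p^3 + 29p + 270.
Continuing, p = -5 is a root, so (p + 5) divides it; the quotient is p^2 - 5p + 54.
The quadratic p^2 - 5p + 54 has discriminant -191 < 0 and is irreducible over ℤ.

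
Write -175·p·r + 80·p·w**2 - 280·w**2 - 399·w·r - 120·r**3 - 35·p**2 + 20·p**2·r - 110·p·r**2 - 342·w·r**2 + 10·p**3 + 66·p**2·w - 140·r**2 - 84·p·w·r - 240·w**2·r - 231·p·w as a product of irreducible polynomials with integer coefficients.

Group: 5·p·(2·p**2 + 10·p·w + 2·p·r - 7·p - 30·w·r - 35·w - 24·r**2 - 28·r) + (8·w + 5·r)·(2·p**2 + 10·p·w + 2·p·r - 7·p - 30·w·r - 35·w - 24·r**2 - 28·r); both groups contain (2·p**2 + 10·p·w + 2·p·r - 7·p - 30·w·r - 35·w - 24·r**2 - 28·r), so (5·p + 8·w + 5·r) is a factor with cofactor 2·p**2 + 10·p·w + 2·p·r - 7·p - 30·w·r - 35·w - 24·r**2 - 28·r.
The cofactor groups again: 2·p**2 + 10·p·w + 2·p·r - 7·p - 30·w·r - 35·w - 24·r**2 - 28·r = p·(2·p - 6·r - 7) + (5·w + 4·r)·(2·p - 6·r - 7); both groups contain (2·p - 6·r - 7), giving (p + 5·w + 4·r)·(2·p - 6·r - 7).

(2·p - 6·r - 7)·(5·p + 8·w + 5·r)·(p + 5·w + 4·r)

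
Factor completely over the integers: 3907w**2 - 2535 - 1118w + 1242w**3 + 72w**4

By the rational root theorem, w = -13 is a root, so (w + 13) divides it; the quotient is 72w**3 + 306w**2 - 71w - 195.
Continuing, w = -3/4 is a root, giving the factor (4w + 3) and quotient 18w**2 + 63w - 65.
The remaining quadratic factors as (3w + 13)(6w - 5).

(3w + 13)(4w + 3)(6w - 5)(w + 13)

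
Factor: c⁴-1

(c)⁴ − (1)⁴ = ((c)² − (1)²)((c)² + (1)²); the first factor splits again, the second (c²+1) is irreducible.

(c+1)(c-1)(c²+1)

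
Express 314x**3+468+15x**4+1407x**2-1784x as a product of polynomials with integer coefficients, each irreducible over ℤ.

(3x-2)(5x-2)(x+13)(x+9)

Trying the rational-root candidates, x = 2/3 is a root, so (3x-2) is a factor; dividing leaves 5x**3+108x**2+541x-234.
Continuing, x = 2/5 is a root, so (5x-2) divides it; the quotient is x**2+22x+117.
The remaining quadratic factors as (x+9)(x+13).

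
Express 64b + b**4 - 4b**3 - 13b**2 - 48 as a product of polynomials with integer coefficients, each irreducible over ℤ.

Trying the rational-root candidates, b = -4 is a root, so (b + 4) divides it; the quotient is b**3 - 8b**2 + 19b - 12.
Continuing, b = 3 is a root, so (b - 3) divides it; the quotient is b**2 - 5b + 4.
The remaining quadratic factors as (b - 4)(b - 1).

(b + 4)(b - 1)(b - 3)(b - 4)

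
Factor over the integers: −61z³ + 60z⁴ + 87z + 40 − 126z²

Among the possible rational roots, z = 1 is a root, so (z − 1) is a factor; dividing leaves 60z³ − z² − 127z − 40.
Continuing, z = −1/3 is a root, so (3z + 1) divides it; the quotient is 20z² − 7z − 40.
The remaining quadratic factors as (4z + 5)(5z − 8).

(3z + 1)(4z + 5)(5z − 8)(z − 1)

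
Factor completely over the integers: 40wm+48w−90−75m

(5m+6)(8w−15)

Group as (40wm+48w) + (−75m−90) = 8w(5m+6) − 15(5m+6).
Both groups share the factor (5m+6).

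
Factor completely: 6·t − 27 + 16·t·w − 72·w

Group as (16·t·w + 6·t) + (−72·w − 27) = 2·t·(8·w + 3) − 9·(8·w + 3).
Both groups share the factor (8·w + 3).

(2·t − 9)·(8·w + 3)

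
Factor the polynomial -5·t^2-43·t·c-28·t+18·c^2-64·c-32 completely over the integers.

-(5·t-2·c+8)·(t+9·c+4)

Group: -5·t·(t+9·c+4) + (2·c-8)·(t+9·c+4); both groups contain (t+9·c+4).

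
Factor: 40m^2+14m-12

2(4m+3)(5m-2)

Pull out the common factor 2, then factor the remaining trinomial.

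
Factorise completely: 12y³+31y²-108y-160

(3y-8)(4y+5)(y+4)

Testing divisors of the constant over divisors of the leading coefficient, y = -5/4 is a root, giving the factor (4y+5) and quotient 3y²+4y-32.
The remaining quadratic factors as (3y-8)(y+4).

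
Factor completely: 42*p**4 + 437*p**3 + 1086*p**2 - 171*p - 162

By the rational root theorem, p = -1/3 is a root, so (3*p + 1) divides it; the quotient is 14*p**3 + 141*p**2 + 315*p - 162.
Next, p = 3/7 is a root, giving the factor (7*p - 3) and quotient 2*p**2 + 21*p + 54.
The remaining quadratic factors as (2*p + 9)(p + 6).

(2*p + 9)*(3*p + 1)*(7*p - 3)*(p + 6)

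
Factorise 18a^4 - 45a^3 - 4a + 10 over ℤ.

Group as (18a^4 - 4a) + (-45a^3 + 10) = 2a(9a^3 - 2) - 5(9a^3 - 2).
Both groups share the factor (9a^3 - 2).

(2a - 5)(9a^3 - 2)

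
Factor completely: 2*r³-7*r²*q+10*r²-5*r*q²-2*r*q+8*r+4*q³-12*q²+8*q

(r-4*q+4)*(2*r-q+2)*(r+q)

Group: r*(2*r²-9*r*q+10*r+4*q²-12*q+8) + q*(2*r²-9*r*q+10*r+4*q²-12*q+8); both groups contain (2*r²-9*r*q+10*r+4*q²-12*q+8), so (r+q) is a factor with cofactor 2*r²-9*r*q+10*r+4*q²-12*q+8.
The cofactor groups again: 2*r²-9*r*q+10*r+4*q²-12*q+8 = r*(2*r-q+2) + (-4*q+4)*(2*r-q+2); both groups contain (2*r-q+2), giving (r-4*q+4)*(2*r-q+2).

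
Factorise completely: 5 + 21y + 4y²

Need a pair with product 4·5 = 20 and sum 21: that's 1 and 20.
Split the middle term: 4y² + y + 20y + 5 = y(4y + 1) + 5(4y + 1).

(4y + 1)(y + 5)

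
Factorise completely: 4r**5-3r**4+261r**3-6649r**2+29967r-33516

Testing divisors of the constant over divisors of the leading coefficient, r = 7 is a root, so (r-7) is a factor; dividing leaves 4r**4+25r**3+436r**2-3597r+4788.
Continuing, r = 4 is a root, so (r-4) divides it; the quotient is 4r**3+41r**2+600r-1197.
Continuing, r = 7/4 is a root, so (4r-7) divides it; the quotient is r**2+12r+171.
The quadratic r**2+12r+171 has discriminant -540 < 0 and is irreducible over ℤ.

(4r-7)(r-4)(r-7)(r**2+12r+171)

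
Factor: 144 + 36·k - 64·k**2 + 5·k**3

Testing divisors of the constant over divisors of the leading coefficient, k = -6/5 is a root, so (5·k + 6) is a factor; dividing leaves k**2 - 14·k + 24.
The remaining quadratic factors as (k - 12)(k - 2).

(5·k + 6)·(k - 12)·(k - 2)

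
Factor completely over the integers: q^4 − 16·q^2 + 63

(q + 3)·(q − 3)·(q^2 − 7)

Substitute u = q^2 to get a quadratic in u, then factor.
q^2 − 9 is a difference of squares.
q^2 − 7 is irreducible over ℤ (7 is not a perfect square).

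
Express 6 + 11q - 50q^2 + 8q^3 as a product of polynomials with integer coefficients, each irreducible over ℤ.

(2q - 1)(4q + 1)(q - 6)

Trying the rational-root candidates, q = 6 is a root, so (q - 6) is a factor; dividing leaves 8q^2 - 2q - 1.
The remaining quadratic factors as (2q - 1)(4q + 1).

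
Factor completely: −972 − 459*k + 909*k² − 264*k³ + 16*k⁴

(4*k + 3)*(4*k − 9)*(k − 12)*(k − 3)

Trying the rational-root candidates, k = 3 is a root, so (k − 3) is a factor; dividing leaves 16*k³ − 216*k² + 261*k + 324.
Then k = 9/4 is a root, so (4*k − 9) divides it; the quotient is 4*k² − 45*k − 36.
The remaining quadratic factors as (k − 12)(4*k + 3).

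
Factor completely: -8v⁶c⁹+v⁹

v⁶(v-2c³)(v²+2vc³+4c⁶)

Pull out the common factor v⁶, leaving v³-8c⁹.
Recognize a difference of cubes with the parts v and 2c³.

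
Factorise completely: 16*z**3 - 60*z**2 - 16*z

4*z*(4*z + 1)*(z - 4)

Pull out the common factor 4*z, then factor the remaining trinomial.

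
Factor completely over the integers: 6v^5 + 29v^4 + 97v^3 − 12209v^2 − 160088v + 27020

Testing divisors of the constant over divisors of the leading coefficient, v = 14 is a root, so (v − 14) is a factor; dividing leaves 6v^4 + 113v^3 + 1679v^2 + 11297v − 1930.
Then v = −10 is a root, so (v + 10) is a factor; dividing leaves 6v^3 + 53v^2 + 1149v − 193.
Next, v = 1/6 is a root, so (6v − 1) divides it; the quotient is v^2 + 9v + 193.
The quadratic v^2 + 9v + 193 has discriminant −691 < 0 and is irreducible over ℤ.

(6v − 1)(v + 10)(v − 14)(v^2 + 9v + 193)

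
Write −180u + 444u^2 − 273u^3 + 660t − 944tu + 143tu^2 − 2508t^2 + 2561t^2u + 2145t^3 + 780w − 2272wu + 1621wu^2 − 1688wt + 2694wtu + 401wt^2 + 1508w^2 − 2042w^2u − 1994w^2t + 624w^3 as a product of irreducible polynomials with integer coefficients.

Group: 8w(78w^2 − 103wt − 187wu + 130w − 143t^2 − 104tu + 110t + 39u^2 − 30u) + (−15t − 7u + 6)(78w^2 − 103wt − 187wu + 130w − 143t^2 − 104tu + 110t + 39u^2 − 30u); both groups contain (78w^2 − 103wt − 187wu + 130w − 143t^2 − 104tu + 110t + 39u^2 − 30u), so (8w − 15t − 7u + 6) is a factor with cofactor 78w^2 − 103wt − 187wu + 130w − 143t^2 − 104tu + 110t + 39u^2 − 30u.
The cofactor groups again: 78w^2 − 103wt − 187wu + 130w − 143t^2 − 104tu + 110t + 39u^2 − 30u = 6w(13w + 11t − 3u) + (−13t − 13u + 10)(13w + 11t − 3u); both groups contain (13w + 11t − 3u), giving (6w − 13t − 13u + 10)(13w + 11t − 3u).

(6w − 13t − 13u + 10)(8w − 15t − 7u + 6)(13w + 11t − 3u)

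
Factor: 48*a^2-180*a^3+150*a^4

Pull out the common factor 6*a^2, then factor the remaining trinomial.

6*a^2*(5*a-2)*(5*a-4)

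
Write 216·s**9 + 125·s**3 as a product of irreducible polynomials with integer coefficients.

s**3·(6·s**2 + 5)·(36·s**4 − 30·s**2 + 25)

Pull out the common factor s**3, leaving 216·s**6 + 125.
Recognize a sum of cubes with the parts 5 and 6·s**2.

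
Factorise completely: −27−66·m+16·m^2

Need a pair with product 16·(−27) = −432 and sum −66: that's 6 and −72.
Split the middle term: 16·m^2+6·m − 72·m−27 = 2·m·(8·m+3) − 9·(8·m+3).

(2·m−9)·(8·m+3)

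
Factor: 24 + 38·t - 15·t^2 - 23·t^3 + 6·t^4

(2·t - 3)·(3·t + 2)·(t + 1)·(t - 4)

Trying the rational-root candidates, t = -1 is a root, so (t + 1) divides it; the quotient is 6·t^3 - 29·t^2 + 14·t + 24.
Then t = 4 is a root, giving the factor (t - 4) and quotient 6·t^2 - 5·t - 6.
The remaining quadratic factors as (2·t - 3)(3·t + 2).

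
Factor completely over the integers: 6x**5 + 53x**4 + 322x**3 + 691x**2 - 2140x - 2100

By the rational root theorem, x = -5/6 is a root, giving the factor (6x + 5) and quotient x**4 + 8x**3 + 47x**2 + 76x - 420.
Next, x = 2 is a root, so (x - 2) divides it; the quotient is x**3 + 10x**2 + 67x + 210.
Continuing, x = -5 is a root, so (x + 5) is a factor; dividing leaves x**2 + 5x + 42.
The quadratic x**2 + 5x + 42 has discriminant -143 < 0 and is irreducible over ℤ.

(6x + 5)(x + 5)(x - 2)(x**2 + 5x + 42)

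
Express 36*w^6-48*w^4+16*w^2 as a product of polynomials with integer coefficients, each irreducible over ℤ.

Factor out 4*w^2 first: what remains is 9*w^4-12*w^2+4.
Recognize a perfect-square trinomial with the parts 3*w^2 and 2.

4*w^2*(3*w^2-2)^2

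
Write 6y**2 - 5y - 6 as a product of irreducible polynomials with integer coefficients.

(2y - 3)(3y + 2)

Need a pair with product 6·(-6) = -36 and sum -5: that's 4 and -9.
Split the middle term: 6y**2 + 4y - 9y - 6 = 2y(3y + 2) - 3(3y + 2).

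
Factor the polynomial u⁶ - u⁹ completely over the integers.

-u⁶·(u - 1)·(u² + u + 1)

Every term has a factor of u⁶; factoring it out leaves -u³ + 1.
Recognize a difference of cubes with the parts 1 and u.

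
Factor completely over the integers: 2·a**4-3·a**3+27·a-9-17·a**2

By the rational root theorem, a = 1 is a root, giving the factor (a-1) and quotient 2·a**3-a**2-18·a+9.
Next, a = -3 is a root, giving the factor (a+3) and quotient 2·a**2-7·a+3.
The remaining quadratic factors as (a-3)(2·a-1).

(2·a-1)·(a+3)·(a-1)·(a-3)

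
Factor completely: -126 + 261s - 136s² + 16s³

Testing divisors of the constant over divisors of the leading coefficient, s = 3/4 is a root, so (4s - 3) divides it; the quotient is 4s² - 31s + 42.
The remaining quadratic factors as (4s - 7)(s - 6).

(4s - 3)(4s - 7)(s - 6)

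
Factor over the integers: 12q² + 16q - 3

(2q + 3)(6q - 1)

Need a pair with product 12·(-3) = -36 and sum 16: that's -2 and 18.
Split the middle term: 12q² - 2q + 18q - 3 = 2q(6q - 1) + 3(6q - 1).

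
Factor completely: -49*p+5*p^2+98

Need a pair with product 5·98 = 490 and sum -49: that's -14 and -35.
Split the middle term: 5*p^2-14*p - 35*p+98 = p*(5*p-14) - 7*(5*p-14).

(5*p-14)*(p-7)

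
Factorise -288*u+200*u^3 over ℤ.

Pull out the common factor 8*u; 25*u^2-36 is a difference of squares.

8*u*(5*u+6)*(5*u-6)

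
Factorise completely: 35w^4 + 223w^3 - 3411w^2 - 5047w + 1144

Trying the rational-root candidates, w = -11/7 is a root, so (7w + 11) divides it; the quotient is 5w^3 + 24w^2 - 525w + 104.
Continuing, w = -13 is a root, so (w + 13) divides it; the quotient is 5w^2 - 41w + 8.
The remaining quadratic factors as (5w - 1)(w - 8).

(5w - 1)(7w + 11)(w + 13)(w - 8)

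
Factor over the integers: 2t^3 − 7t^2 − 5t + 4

Trying the rational-root candidates, t = 1/2 is a root, giving the factor (2t − 1) and quotient t^2 − 3t − 4.
The remaining quadratic factors as (t + 1)(t − 4).

(2t − 1)(t + 1)(t − 4)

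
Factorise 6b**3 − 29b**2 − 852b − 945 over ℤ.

Among the possible rational roots, b = −9 is a root, so (b + 9) is a factor; dividing leaves 6b**2 − 83b − 105.
The remaining quadratic factors as (b − 15)(6b + 7).

(6b + 7)(b + 9)(b − 15)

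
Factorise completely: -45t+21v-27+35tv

(5t+3)(7v-9)

Group as (35tv-45t) + (21v-27) = 5t(7v-9) + 3(7v-9).
Both groups share the factor (7v-9).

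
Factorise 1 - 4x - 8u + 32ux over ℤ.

Group as (32ux - 8u) + (-4x + 1) = 8u(4x - 1) - (4x - 1).
Both groups share the factor (4x - 1).

(4x - 1)(8u - 1)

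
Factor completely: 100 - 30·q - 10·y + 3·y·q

Group as (3·y·q - 10·y) + (-30·q + 100) = y·(3·q - 10) - 10·(3·q - 10).
Both groups share the factor (3·q - 10).

(3·q - 10)·(y - 10)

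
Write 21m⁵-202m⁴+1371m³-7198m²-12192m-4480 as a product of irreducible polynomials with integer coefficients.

By the rational root theorem, m = -2/3 is a root, giving the factor (3m+2) and quotient 7m⁴-72m³+505m²-2736m-2240.
Then m = 8 is a root, giving the factor (m-8) and quotient 7m³-16m²+377m+280.
Continuing, m = -5/7 is a root, giving the factor (7m+5) and quotient m²-3m+56.
The quadratic m²-3m+56 has discriminant -215 < 0 and is irreducible over ℤ.

(3m+2)(7m+5)(m-8)(m²-3m+56)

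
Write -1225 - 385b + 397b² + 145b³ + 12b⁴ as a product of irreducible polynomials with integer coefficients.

Trying the rational-root candidates, b = 5/3 is a root, so (3b - 5) is a factor; dividing leaves 4b³ + 55b² + 224b + 245.
Next, b = -7/4 is a root, giving the factor (4b + 7) and quotient b² + 12b + 35.
The remaining quadratic factors as (b + 7)(b + 5).

(3b - 5)(4b + 7)(b + 5)(b + 7)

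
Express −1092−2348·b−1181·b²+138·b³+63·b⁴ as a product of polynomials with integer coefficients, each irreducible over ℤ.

Testing divisors of the constant over divisors of the leading coefficient, b = 13/3 is a root, so (3·b−13) divides it; the quotient is 21·b³+137·b²+200·b+84.
Continuing, b = −14/3 is a root, so (3·b+14) is a factor; dividing leaves 7·b²+13·b+6.
The remaining quadratic factors as (7·b+6)(b+1).

(3·b+14)·(3·b−13)·(7·b+6)·(b+1)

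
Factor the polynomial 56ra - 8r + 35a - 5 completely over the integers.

Group as (56ra - 8r) + (35a - 5) = 8r(7a - 1) + 5(7a - 1).
Both groups share the factor (7a - 1).

(7a - 1)(8r + 5)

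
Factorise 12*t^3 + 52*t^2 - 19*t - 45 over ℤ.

(2*t + 9)*(6*t + 5)*(t - 1)

Trying the rational-root candidates, t = -5/6 is a root, so (6*t + 5) divides it; the quotient is 2*t^2 + 7*t - 9.
The remaining quadratic factors as (2*t + 9)(t - 1).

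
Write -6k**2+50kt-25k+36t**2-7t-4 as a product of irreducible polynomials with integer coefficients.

Group: -k(6k+4t+1) + (9t-4)(6k+4t+1); both groups contain (6k+4t+1).

-(6k+4t+1)(k-9t+4)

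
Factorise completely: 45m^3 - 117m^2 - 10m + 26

Group as (45m^3 - 10m) + (-117m^2 + 26) = 5m(9m^2 - 2) - 13(9m^2 - 2).
Both groups share the factor (9m^2 - 2).

(5m - 13)(9m^2 - 2)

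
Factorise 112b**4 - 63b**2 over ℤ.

Every term has a factor of 7b**2. Then 16b**2 - 9 = (4b)² − (3)².

7b**2(4b + 3)(4b - 3)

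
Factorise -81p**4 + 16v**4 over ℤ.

(2v - 3p)(2v + 3p)(4v**2 + 9p**2)

Difference of squares twice: with A = 2v and B = 3p, A⁴ − B⁴ = (A² − B²)(A² + B²), and A² − B² factors again.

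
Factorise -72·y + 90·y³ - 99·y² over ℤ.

9·y·(2·y + 1)·(5·y - 8)

Pull out the common factor 9·y, then factor the remaining trinomial.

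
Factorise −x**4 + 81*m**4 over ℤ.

Difference of squares twice: with A = 3*m and B = x, A⁴ − B⁴ = (A² − B²)(A² + B²), and A² − B² factors again.

(3*m + x)*(3*m − x)*(9*m**2 + x**2)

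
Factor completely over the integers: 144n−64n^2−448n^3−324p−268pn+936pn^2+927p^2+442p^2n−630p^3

−(10p−14n−9)(9p−4n)(7p+8n−4)

Group: 9p(−70p^2+18pn+103p+112n^2+16n−36) − 4n(−70p^2+18pn+103p+112n^2+16n−36); both groups contain (−70p^2+18pn+103p+112n^2+16n−36), so (9p−4n) is a factor with cofactor −70p^2+18pn+103p+112n^2+16n−36.
The cofactor groups again: −70p^2+18pn+103p+112n^2+16n−36 = −10p(7p+8n−4) + (14n+9)(7p+8n−4); both groups contain (7p+8n−4), giving −(10p−14n−9)(7p+8n−4).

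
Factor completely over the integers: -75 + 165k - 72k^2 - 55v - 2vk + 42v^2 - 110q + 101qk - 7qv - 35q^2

Group: -7q(5q + 6v - 8k + 5) + (7v + 9k - 15)(5q + 6v - 8k + 5); both groups contain (5q + 6v - 8k + 5).

-(5q + 6v - 8k + 5)(7q - 7v - 9k + 15)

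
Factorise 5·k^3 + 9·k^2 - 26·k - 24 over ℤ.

(5·k + 4)·(k + 3)·(k - 2)

Trying the rational-root candidates, k = 2 is a root, so (k - 2) divides it; the quotient is 5·k^2 + 19·k + 12.
The remaining quadratic factors as (k + 3)(5·k + 4).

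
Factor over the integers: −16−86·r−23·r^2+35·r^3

(5·r+1)·(7·r+8)·(r−2)

Testing divisors of the constant over divisors of the leading coefficient, r = −8/7 is a root, so (7·r+8) is a factor; dividing leaves 5·r^2−9·r−2.
The remaining quadratic factors as (5·r+1)(r−2).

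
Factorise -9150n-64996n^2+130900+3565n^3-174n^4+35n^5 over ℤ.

Among the possible rational roots, n = 11 is a root, giving the factor (n-11) and quotient 35n^4+211n^3+5886n^2-250n-11900.
Continuing, n = -10/7 is a root, so (7n+10) divides it; the quotient is 5n^3+23n^2+808n-1190.
Then n = 7/5 is a root, so (5n-7) is a factor; dividing leaves n^2+6n+170.
The quadratic n^2+6n+170 has discriminant -644 < 0 and is irreducible over ℤ.

(5n-7)(7n+10)(n-11)(n^2+6n+170)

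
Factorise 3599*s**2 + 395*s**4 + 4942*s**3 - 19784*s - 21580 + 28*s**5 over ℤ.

(4*s + 5)*(7*s + 13)*(s - 2)*(s**2 + 13*s + 166)

Testing divisors of the constant over divisors of the leading coefficient, s = 2 is a root, so (s - 2) is a factor; dividing leaves 28*s**4 + 451*s**3 + 5844*s**2 + 15287*s + 10790.
Continuing, s = -5/4 is a root, so (4*s + 5) is a factor; dividing leaves 7*s**3 + 104*s**2 + 1331*s + 2158.
Next, s = -13/7 is a root, giving the factor (7*s + 13) and quotient s**2 + 13*s + 166.
The quadratic s**2 + 13*s + 166 has discriminant -495 < 0 and is irreducible over ℤ.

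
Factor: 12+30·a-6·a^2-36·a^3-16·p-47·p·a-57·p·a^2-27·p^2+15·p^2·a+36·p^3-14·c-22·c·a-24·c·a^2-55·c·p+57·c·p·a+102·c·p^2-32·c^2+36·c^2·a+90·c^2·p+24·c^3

Group: 4·c·(6·c^2+18·c·p+15·c·a-5·c+12·p^2+21·p·a-p+9·a^2-3·a-6) + (3·p-4·a-2)·(6·c^2+18·c·p+15·c·a-5·c+12·p^2+21·p·a-p+9·a^2-3·a-6); both groups contain (6·c^2+18·c·p+15·c·a-5·c+12·p^2+21·p·a-p+9·a^2-3·a-6), so (4·c+3·p-4·a-2) is a factor with cofactor 6·c^2+18·c·p+15·c·a-5·c+12·p^2+21·p·a-p+9·a^2-3·a-6.
The cofactor groups again: 6·c^2+18·c·p+15·c·a-5·c+12·p^2+21·p·a-p+9·a^2-3·a-6 = 3·c·(2·c+4·p+3·a-3) + (3·p+3·a+2)·(2·c+4·p+3·a-3); both groups contain (2·c+4·p+3·a-3), giving (3·c+3·p+3·a+2)·(2·c+4·p+3·a-3).

(4·c+3·p-4·a-2)·(2·c+4·p+3·a-3)·(3·c+3·p+3·a+2)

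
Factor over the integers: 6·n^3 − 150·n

6·n·(n + 5)·(n − 5)

Factor out 6·n, leaving n^2 − 25, which is a difference of two squares.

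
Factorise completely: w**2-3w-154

(w+11)(w-14)

Two integers with product -154 and sum -3 are -14 and 11.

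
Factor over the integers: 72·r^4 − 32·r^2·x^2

Pull out the common factor 8·r^2; 9·r^2 − 4·x^2 is a difference of squares.

8·r^2·(3·r + 2·x)·(3·r − 2·x)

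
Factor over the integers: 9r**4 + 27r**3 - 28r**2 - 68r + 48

By the rational root theorem, r = -3 is a root, so (r + 3) divides it; the quotient is 9r**3 - 28r + 16.
Next, r = 4/3 is a root, giving the factor (3r - 4) and quotient 3r**2 + 4r - 4.
The remaining quadratic factors as (3r - 2)(r + 2).

(3r - 2)(3r - 4)(r + 2)(r + 3)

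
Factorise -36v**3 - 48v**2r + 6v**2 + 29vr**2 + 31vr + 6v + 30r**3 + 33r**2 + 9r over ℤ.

Group: 2v(-18v**2 + 3vr + 3v + 10r**2 + 11r + 3) + 3r(-18v**2 + 3vr + 3v + 10r**2 + 11r + 3); both groups contain (-18v**2 + 3vr + 3v + 10r**2 + 11r + 3), so (2v + 3r) is a factor with cofactor -18v**2 + 3vr + 3v + 10r**2 + 11r + 3.
The cofactor groups again: -18v**2 + 3vr + 3v + 10r**2 + 11r + 3 = -3v(6v - 5r - 3) + (-2r - 1)(6v - 5r - 3); both groups contain (6v - 5r - 3), giving -(3v + 2r + 1)(6v - 5r - 3).

-(6v - 5r - 3)(3v + 2r + 1)(2v + 3r)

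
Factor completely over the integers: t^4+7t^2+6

(t^2+1)(t^2+6)

Substitute u = t^2 to get a quadratic in u, then factor.
t^2+1 is irreducible over ℤ (sum of squares).
t^2+6 is irreducible over ℤ (always positive, so no real roots).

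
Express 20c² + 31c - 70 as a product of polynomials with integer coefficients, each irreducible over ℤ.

Need a pair with product 20·(-70) = -1400 and sum 31: that's 56 and -25.
Split the middle term: 20c² + 56c - 25c - 70 = 4c(5c + 14) - 5(5c + 14).

(4c - 5)(5c + 14)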